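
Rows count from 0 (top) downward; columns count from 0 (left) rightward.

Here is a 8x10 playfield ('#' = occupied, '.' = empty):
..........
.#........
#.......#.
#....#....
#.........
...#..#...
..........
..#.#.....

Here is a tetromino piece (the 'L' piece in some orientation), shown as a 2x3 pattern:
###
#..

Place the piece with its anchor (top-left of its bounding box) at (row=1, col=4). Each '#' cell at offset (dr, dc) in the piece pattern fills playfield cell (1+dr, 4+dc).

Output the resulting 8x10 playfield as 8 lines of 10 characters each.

Fill (1+0,4+0) = (1,4)
Fill (1+0,4+1) = (1,5)
Fill (1+0,4+2) = (1,6)
Fill (1+1,4+0) = (2,4)

Answer: ..........
.#..###...
#...#...#.
#....#....
#.........
...#..#...
..........
..#.#.....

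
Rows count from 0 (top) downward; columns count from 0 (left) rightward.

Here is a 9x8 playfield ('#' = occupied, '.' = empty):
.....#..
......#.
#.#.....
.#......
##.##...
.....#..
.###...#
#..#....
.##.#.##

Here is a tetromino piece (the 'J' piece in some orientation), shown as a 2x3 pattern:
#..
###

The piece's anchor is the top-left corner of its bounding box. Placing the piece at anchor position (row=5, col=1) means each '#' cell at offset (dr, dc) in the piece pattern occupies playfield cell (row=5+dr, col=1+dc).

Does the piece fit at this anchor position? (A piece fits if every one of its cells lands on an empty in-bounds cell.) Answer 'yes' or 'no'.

Answer: no

Derivation:
Check each piece cell at anchor (5, 1):
  offset (0,0) -> (5,1): empty -> OK
  offset (1,0) -> (6,1): occupied ('#') -> FAIL
  offset (1,1) -> (6,2): occupied ('#') -> FAIL
  offset (1,2) -> (6,3): occupied ('#') -> FAIL
All cells valid: no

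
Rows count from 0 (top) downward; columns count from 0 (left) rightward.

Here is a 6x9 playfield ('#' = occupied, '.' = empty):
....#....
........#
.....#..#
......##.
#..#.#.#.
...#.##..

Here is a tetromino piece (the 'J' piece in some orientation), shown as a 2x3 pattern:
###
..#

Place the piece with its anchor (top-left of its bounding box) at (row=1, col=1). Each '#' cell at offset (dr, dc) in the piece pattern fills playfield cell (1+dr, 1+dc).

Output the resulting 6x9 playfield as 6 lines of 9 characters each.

Fill (1+0,1+0) = (1,1)
Fill (1+0,1+1) = (1,2)
Fill (1+0,1+2) = (1,3)
Fill (1+1,1+2) = (2,3)

Answer: ....#....
.###....#
...#.#..#
......##.
#..#.#.#.
...#.##..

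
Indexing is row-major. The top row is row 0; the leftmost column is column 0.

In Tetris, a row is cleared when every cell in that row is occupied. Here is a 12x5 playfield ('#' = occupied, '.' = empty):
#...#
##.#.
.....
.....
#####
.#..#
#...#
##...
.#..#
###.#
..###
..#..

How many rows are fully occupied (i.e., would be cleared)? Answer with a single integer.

Check each row:
  row 0: 3 empty cells -> not full
  row 1: 2 empty cells -> not full
  row 2: 5 empty cells -> not full
  row 3: 5 empty cells -> not full
  row 4: 0 empty cells -> FULL (clear)
  row 5: 3 empty cells -> not full
  row 6: 3 empty cells -> not full
  row 7: 3 empty cells -> not full
  row 8: 3 empty cells -> not full
  row 9: 1 empty cell -> not full
  row 10: 2 empty cells -> not full
  row 11: 4 empty cells -> not full
Total rows cleared: 1

Answer: 1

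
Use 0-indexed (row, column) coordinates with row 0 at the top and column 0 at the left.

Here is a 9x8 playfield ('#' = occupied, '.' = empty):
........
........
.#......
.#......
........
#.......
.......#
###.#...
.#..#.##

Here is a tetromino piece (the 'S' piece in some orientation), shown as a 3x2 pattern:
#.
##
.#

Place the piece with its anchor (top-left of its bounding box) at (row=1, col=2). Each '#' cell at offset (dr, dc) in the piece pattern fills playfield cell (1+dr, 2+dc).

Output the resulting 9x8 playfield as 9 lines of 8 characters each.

Answer: ........
..#.....
.###....
.#.#....
........
#.......
.......#
###.#...
.#..#.##

Derivation:
Fill (1+0,2+0) = (1,2)
Fill (1+1,2+0) = (2,2)
Fill (1+1,2+1) = (2,3)
Fill (1+2,2+1) = (3,3)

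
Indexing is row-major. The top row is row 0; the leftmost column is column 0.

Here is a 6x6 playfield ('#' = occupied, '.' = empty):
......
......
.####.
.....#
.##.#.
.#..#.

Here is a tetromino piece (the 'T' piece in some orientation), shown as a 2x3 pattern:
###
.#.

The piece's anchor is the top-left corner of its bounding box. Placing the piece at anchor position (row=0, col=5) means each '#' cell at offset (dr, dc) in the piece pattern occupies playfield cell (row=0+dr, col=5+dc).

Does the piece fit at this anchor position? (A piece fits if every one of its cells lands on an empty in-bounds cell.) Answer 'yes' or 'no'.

Check each piece cell at anchor (0, 5):
  offset (0,0) -> (0,5): empty -> OK
  offset (0,1) -> (0,6): out of bounds -> FAIL
  offset (0,2) -> (0,7): out of bounds -> FAIL
  offset (1,1) -> (1,6): out of bounds -> FAIL
All cells valid: no

Answer: no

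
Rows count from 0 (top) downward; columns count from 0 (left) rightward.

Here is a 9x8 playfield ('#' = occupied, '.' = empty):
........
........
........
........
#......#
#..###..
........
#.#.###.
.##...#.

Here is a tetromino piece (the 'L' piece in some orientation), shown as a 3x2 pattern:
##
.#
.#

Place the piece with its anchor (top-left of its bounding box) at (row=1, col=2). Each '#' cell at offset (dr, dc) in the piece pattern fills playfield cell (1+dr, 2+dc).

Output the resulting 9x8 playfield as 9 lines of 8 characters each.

Answer: ........
..##....
...#....
...#....
#......#
#..###..
........
#.#.###.
.##...#.

Derivation:
Fill (1+0,2+0) = (1,2)
Fill (1+0,2+1) = (1,3)
Fill (1+1,2+1) = (2,3)
Fill (1+2,2+1) = (3,3)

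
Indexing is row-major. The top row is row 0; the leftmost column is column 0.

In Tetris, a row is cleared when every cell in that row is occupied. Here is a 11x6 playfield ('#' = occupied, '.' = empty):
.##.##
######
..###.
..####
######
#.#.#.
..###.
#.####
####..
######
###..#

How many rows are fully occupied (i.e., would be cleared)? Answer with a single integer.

Answer: 3

Derivation:
Check each row:
  row 0: 2 empty cells -> not full
  row 1: 0 empty cells -> FULL (clear)
  row 2: 3 empty cells -> not full
  row 3: 2 empty cells -> not full
  row 4: 0 empty cells -> FULL (clear)
  row 5: 3 empty cells -> not full
  row 6: 3 empty cells -> not full
  row 7: 1 empty cell -> not full
  row 8: 2 empty cells -> not full
  row 9: 0 empty cells -> FULL (clear)
  row 10: 2 empty cells -> not full
Total rows cleared: 3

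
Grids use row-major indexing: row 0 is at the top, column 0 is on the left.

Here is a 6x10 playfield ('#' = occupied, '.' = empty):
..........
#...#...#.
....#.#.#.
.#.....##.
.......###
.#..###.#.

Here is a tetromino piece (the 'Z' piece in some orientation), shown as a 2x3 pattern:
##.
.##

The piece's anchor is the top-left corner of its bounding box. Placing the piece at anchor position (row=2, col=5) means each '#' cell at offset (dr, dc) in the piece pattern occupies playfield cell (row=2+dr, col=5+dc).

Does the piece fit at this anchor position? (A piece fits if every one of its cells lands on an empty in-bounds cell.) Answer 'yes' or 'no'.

Check each piece cell at anchor (2, 5):
  offset (0,0) -> (2,5): empty -> OK
  offset (0,1) -> (2,6): occupied ('#') -> FAIL
  offset (1,1) -> (3,6): empty -> OK
  offset (1,2) -> (3,7): occupied ('#') -> FAIL
All cells valid: no

Answer: no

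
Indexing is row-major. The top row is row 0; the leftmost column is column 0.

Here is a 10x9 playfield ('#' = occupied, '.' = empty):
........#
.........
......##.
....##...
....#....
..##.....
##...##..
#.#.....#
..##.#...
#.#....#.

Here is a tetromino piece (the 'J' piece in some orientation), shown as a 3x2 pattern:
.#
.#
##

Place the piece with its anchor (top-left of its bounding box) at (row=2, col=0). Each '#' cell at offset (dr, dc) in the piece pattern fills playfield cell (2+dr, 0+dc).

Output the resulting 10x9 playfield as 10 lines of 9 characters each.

Fill (2+0,0+1) = (2,1)
Fill (2+1,0+1) = (3,1)
Fill (2+2,0+0) = (4,0)
Fill (2+2,0+1) = (4,1)

Answer: ........#
.........
.#....##.
.#..##...
##..#....
..##.....
##...##..
#.#.....#
..##.#...
#.#....#.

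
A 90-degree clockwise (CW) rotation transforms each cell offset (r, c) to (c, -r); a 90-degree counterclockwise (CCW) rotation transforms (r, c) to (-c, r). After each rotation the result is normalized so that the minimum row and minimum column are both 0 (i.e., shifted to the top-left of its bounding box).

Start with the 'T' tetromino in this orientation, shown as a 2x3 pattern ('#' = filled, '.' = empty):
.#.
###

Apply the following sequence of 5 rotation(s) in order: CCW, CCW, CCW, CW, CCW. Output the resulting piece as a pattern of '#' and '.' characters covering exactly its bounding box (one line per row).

Answer: #.
##
#.

Derivation:
Start:
.#.
###
After rotation 1 (CCW):
.#
##
.#
After rotation 2 (CCW):
###
.#.
After rotation 3 (CCW):
#.
##
#.
After rotation 4 (CW):
###
.#.
After rotation 5 (CCW):
#.
##
#.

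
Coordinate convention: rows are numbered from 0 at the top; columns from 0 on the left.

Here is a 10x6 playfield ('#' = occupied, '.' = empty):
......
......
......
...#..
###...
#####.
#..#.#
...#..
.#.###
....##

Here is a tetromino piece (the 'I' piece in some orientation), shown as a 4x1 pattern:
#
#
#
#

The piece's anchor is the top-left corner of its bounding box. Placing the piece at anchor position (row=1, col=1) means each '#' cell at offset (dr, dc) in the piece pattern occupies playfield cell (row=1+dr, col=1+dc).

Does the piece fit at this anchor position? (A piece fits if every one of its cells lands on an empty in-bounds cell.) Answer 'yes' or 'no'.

Answer: no

Derivation:
Check each piece cell at anchor (1, 1):
  offset (0,0) -> (1,1): empty -> OK
  offset (1,0) -> (2,1): empty -> OK
  offset (2,0) -> (3,1): empty -> OK
  offset (3,0) -> (4,1): occupied ('#') -> FAIL
All cells valid: no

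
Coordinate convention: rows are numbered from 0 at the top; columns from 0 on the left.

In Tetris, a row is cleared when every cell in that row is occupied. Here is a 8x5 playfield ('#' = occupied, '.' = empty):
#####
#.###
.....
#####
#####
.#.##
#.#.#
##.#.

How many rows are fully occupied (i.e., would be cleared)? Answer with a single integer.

Answer: 3

Derivation:
Check each row:
  row 0: 0 empty cells -> FULL (clear)
  row 1: 1 empty cell -> not full
  row 2: 5 empty cells -> not full
  row 3: 0 empty cells -> FULL (clear)
  row 4: 0 empty cells -> FULL (clear)
  row 5: 2 empty cells -> not full
  row 6: 2 empty cells -> not full
  row 7: 2 empty cells -> not full
Total rows cleared: 3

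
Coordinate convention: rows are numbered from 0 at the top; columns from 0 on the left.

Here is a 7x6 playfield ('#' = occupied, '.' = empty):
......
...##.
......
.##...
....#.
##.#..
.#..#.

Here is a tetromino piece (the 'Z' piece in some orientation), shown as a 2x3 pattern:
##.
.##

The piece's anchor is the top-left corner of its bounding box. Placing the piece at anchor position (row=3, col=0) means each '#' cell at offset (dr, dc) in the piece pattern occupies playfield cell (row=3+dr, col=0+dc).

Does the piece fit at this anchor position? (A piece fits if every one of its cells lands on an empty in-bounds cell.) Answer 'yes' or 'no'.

Check each piece cell at anchor (3, 0):
  offset (0,0) -> (3,0): empty -> OK
  offset (0,1) -> (3,1): occupied ('#') -> FAIL
  offset (1,1) -> (4,1): empty -> OK
  offset (1,2) -> (4,2): empty -> OK
All cells valid: no

Answer: no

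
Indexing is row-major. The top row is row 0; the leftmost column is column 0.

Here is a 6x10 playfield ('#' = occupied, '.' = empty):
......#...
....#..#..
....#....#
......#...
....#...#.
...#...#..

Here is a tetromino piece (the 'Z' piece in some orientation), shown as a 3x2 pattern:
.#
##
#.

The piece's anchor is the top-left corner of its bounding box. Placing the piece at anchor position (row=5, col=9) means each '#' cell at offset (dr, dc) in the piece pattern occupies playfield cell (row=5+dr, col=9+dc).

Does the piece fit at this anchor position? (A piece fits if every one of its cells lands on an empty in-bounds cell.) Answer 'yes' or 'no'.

Check each piece cell at anchor (5, 9):
  offset (0,1) -> (5,10): out of bounds -> FAIL
  offset (1,0) -> (6,9): out of bounds -> FAIL
  offset (1,1) -> (6,10): out of bounds -> FAIL
  offset (2,0) -> (7,9): out of bounds -> FAIL
All cells valid: no

Answer: no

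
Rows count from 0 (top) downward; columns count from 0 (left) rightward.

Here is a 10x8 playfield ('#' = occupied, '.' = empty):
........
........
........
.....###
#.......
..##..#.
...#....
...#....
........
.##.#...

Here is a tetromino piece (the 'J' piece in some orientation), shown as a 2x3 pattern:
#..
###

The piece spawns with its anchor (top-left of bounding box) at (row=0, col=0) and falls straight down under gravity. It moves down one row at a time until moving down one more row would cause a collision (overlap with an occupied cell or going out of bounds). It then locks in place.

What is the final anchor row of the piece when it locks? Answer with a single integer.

Answer: 2

Derivation:
Spawn at (row=0, col=0). Try each row:
  row 0: fits
  row 1: fits
  row 2: fits
  row 3: blocked -> lock at row 2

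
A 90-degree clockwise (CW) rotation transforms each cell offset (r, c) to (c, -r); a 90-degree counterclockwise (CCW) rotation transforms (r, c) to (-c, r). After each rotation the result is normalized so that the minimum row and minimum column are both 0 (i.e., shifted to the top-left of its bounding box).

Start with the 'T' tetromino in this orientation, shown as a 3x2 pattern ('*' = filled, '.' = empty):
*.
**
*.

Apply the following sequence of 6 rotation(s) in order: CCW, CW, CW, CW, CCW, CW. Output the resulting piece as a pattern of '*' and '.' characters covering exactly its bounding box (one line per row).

Answer: .*
**
.*

Derivation:
Start:
*.
**
*.
After rotation 1 (CCW):
.*.
***
After rotation 2 (CW):
*.
**
*.
After rotation 3 (CW):
***
.*.
After rotation 4 (CW):
.*
**
.*
After rotation 5 (CCW):
***
.*.
After rotation 6 (CW):
.*
**
.*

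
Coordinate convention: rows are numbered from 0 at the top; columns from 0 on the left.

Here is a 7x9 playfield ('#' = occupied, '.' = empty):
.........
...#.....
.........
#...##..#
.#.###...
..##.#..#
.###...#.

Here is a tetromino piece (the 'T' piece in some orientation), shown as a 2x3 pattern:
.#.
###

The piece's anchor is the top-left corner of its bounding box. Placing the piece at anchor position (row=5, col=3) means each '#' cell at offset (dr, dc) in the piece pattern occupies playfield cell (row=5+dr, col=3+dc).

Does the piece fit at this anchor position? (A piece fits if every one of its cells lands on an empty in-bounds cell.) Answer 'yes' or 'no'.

Answer: no

Derivation:
Check each piece cell at anchor (5, 3):
  offset (0,1) -> (5,4): empty -> OK
  offset (1,0) -> (6,3): occupied ('#') -> FAIL
  offset (1,1) -> (6,4): empty -> OK
  offset (1,2) -> (6,5): empty -> OK
All cells valid: no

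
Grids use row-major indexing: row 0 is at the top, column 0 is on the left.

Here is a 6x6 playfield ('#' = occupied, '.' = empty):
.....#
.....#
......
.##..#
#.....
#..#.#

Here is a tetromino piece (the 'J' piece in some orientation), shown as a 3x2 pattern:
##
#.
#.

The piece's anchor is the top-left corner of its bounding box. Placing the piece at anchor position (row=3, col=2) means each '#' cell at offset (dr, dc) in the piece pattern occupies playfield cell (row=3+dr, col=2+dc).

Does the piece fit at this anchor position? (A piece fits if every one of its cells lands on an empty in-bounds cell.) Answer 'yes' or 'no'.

Check each piece cell at anchor (3, 2):
  offset (0,0) -> (3,2): occupied ('#') -> FAIL
  offset (0,1) -> (3,3): empty -> OK
  offset (1,0) -> (4,2): empty -> OK
  offset (2,0) -> (5,2): empty -> OK
All cells valid: no

Answer: no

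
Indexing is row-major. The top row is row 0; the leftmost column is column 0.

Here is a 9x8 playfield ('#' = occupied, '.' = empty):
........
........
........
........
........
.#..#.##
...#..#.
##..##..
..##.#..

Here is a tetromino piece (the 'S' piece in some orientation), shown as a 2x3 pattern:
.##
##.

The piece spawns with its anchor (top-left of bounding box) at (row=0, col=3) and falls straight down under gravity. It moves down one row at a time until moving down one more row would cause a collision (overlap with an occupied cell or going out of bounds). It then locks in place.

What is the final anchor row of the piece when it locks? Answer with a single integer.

Answer: 3

Derivation:
Spawn at (row=0, col=3). Try each row:
  row 0: fits
  row 1: fits
  row 2: fits
  row 3: fits
  row 4: blocked -> lock at row 3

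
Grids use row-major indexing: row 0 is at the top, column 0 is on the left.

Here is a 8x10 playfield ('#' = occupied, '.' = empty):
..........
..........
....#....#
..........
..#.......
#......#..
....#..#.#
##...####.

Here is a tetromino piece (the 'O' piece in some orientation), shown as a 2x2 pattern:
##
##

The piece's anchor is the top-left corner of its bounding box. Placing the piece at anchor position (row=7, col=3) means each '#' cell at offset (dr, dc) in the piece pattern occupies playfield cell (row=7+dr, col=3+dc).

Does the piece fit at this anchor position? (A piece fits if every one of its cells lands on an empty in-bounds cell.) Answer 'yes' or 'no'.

Check each piece cell at anchor (7, 3):
  offset (0,0) -> (7,3): empty -> OK
  offset (0,1) -> (7,4): empty -> OK
  offset (1,0) -> (8,3): out of bounds -> FAIL
  offset (1,1) -> (8,4): out of bounds -> FAIL
All cells valid: no

Answer: no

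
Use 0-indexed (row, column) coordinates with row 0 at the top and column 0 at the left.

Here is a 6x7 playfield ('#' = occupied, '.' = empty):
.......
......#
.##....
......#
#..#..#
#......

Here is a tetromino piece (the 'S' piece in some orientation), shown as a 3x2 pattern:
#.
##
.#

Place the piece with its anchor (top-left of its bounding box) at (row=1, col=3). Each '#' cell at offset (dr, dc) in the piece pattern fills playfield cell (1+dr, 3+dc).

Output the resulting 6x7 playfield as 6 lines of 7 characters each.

Answer: .......
...#..#
.####..
....#.#
#..#..#
#......

Derivation:
Fill (1+0,3+0) = (1,3)
Fill (1+1,3+0) = (2,3)
Fill (1+1,3+1) = (2,4)
Fill (1+2,3+1) = (3,4)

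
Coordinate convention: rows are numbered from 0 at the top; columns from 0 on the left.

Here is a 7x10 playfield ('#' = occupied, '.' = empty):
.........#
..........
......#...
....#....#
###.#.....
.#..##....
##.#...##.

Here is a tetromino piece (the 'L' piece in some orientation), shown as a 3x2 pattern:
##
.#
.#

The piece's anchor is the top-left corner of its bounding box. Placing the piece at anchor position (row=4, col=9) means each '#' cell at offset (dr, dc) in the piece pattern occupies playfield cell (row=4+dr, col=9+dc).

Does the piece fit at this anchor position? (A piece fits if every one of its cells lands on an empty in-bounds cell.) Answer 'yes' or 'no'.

Answer: no

Derivation:
Check each piece cell at anchor (4, 9):
  offset (0,0) -> (4,9): empty -> OK
  offset (0,1) -> (4,10): out of bounds -> FAIL
  offset (1,1) -> (5,10): out of bounds -> FAIL
  offset (2,1) -> (6,10): out of bounds -> FAIL
All cells valid: no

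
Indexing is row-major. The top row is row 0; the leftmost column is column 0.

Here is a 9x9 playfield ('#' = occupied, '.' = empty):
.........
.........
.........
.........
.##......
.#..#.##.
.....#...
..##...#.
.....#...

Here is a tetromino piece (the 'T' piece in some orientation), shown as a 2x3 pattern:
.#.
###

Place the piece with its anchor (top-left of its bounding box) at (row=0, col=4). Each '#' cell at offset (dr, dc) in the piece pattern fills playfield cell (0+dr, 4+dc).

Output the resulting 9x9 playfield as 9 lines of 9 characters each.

Fill (0+0,4+1) = (0,5)
Fill (0+1,4+0) = (1,4)
Fill (0+1,4+1) = (1,5)
Fill (0+1,4+2) = (1,6)

Answer: .....#...
....###..
.........
.........
.##......
.#..#.##.
.....#...
..##...#.
.....#...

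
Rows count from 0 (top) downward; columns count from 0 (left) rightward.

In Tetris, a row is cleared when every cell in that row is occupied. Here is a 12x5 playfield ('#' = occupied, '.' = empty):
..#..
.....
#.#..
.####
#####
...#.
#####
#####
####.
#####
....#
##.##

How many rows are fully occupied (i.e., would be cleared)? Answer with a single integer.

Answer: 4

Derivation:
Check each row:
  row 0: 4 empty cells -> not full
  row 1: 5 empty cells -> not full
  row 2: 3 empty cells -> not full
  row 3: 1 empty cell -> not full
  row 4: 0 empty cells -> FULL (clear)
  row 5: 4 empty cells -> not full
  row 6: 0 empty cells -> FULL (clear)
  row 7: 0 empty cells -> FULL (clear)
  row 8: 1 empty cell -> not full
  row 9: 0 empty cells -> FULL (clear)
  row 10: 4 empty cells -> not full
  row 11: 1 empty cell -> not full
Total rows cleared: 4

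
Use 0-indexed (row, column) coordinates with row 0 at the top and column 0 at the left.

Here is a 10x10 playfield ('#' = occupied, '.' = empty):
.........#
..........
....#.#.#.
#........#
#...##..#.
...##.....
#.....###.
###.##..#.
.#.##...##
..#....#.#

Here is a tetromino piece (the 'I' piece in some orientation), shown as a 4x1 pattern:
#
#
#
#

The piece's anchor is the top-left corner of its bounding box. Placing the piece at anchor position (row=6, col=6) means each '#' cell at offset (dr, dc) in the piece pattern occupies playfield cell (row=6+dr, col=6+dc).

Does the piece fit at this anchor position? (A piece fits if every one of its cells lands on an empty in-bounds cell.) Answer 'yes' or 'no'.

Check each piece cell at anchor (6, 6):
  offset (0,0) -> (6,6): occupied ('#') -> FAIL
  offset (1,0) -> (7,6): empty -> OK
  offset (2,0) -> (8,6): empty -> OK
  offset (3,0) -> (9,6): empty -> OK
All cells valid: no

Answer: no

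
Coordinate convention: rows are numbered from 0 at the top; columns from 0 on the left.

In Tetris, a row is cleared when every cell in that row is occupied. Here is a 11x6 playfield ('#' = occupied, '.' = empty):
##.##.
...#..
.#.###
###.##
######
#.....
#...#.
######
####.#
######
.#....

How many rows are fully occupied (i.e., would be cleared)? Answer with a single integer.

Answer: 3

Derivation:
Check each row:
  row 0: 2 empty cells -> not full
  row 1: 5 empty cells -> not full
  row 2: 2 empty cells -> not full
  row 3: 1 empty cell -> not full
  row 4: 0 empty cells -> FULL (clear)
  row 5: 5 empty cells -> not full
  row 6: 4 empty cells -> not full
  row 7: 0 empty cells -> FULL (clear)
  row 8: 1 empty cell -> not full
  row 9: 0 empty cells -> FULL (clear)
  row 10: 5 empty cells -> not full
Total rows cleared: 3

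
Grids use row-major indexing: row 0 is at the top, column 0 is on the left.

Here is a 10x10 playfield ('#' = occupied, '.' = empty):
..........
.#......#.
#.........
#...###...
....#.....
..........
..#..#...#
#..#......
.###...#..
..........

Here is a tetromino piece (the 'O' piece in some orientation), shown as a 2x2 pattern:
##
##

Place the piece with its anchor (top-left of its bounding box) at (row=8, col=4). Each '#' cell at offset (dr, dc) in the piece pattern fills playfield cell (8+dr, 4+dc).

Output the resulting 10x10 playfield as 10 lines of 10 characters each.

Fill (8+0,4+0) = (8,4)
Fill (8+0,4+1) = (8,5)
Fill (8+1,4+0) = (9,4)
Fill (8+1,4+1) = (9,5)

Answer: ..........
.#......#.
#.........
#...###...
....#.....
..........
..#..#...#
#..#......
.#####.#..
....##....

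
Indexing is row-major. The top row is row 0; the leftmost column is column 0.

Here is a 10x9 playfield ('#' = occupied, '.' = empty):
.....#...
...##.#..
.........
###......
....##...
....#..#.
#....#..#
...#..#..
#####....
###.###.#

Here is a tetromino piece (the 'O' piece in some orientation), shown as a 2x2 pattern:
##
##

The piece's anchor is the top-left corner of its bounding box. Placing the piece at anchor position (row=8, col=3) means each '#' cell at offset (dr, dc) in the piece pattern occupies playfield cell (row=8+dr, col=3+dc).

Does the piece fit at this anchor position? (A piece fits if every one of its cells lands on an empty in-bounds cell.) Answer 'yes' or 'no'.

Answer: no

Derivation:
Check each piece cell at anchor (8, 3):
  offset (0,0) -> (8,3): occupied ('#') -> FAIL
  offset (0,1) -> (8,4): occupied ('#') -> FAIL
  offset (1,0) -> (9,3): empty -> OK
  offset (1,1) -> (9,4): occupied ('#') -> FAIL
All cells valid: no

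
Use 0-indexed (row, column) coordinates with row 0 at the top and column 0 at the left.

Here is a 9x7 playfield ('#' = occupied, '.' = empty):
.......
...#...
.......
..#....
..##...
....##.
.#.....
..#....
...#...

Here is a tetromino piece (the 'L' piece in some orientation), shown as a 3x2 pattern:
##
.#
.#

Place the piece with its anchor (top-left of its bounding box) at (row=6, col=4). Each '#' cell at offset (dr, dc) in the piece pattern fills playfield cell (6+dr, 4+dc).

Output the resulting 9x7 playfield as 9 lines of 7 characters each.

Fill (6+0,4+0) = (6,4)
Fill (6+0,4+1) = (6,5)
Fill (6+1,4+1) = (7,5)
Fill (6+2,4+1) = (8,5)

Answer: .......
...#...
.......
..#....
..##...
....##.
.#..##.
..#..#.
...#.#.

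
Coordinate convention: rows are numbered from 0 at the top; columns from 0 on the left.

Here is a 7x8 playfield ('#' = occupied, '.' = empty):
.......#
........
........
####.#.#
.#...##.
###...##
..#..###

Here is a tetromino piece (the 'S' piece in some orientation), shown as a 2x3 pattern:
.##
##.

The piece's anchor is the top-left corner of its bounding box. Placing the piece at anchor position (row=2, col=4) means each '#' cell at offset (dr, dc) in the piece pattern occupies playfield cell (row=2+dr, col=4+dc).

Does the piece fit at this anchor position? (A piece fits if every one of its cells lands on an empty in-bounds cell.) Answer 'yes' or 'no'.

Answer: no

Derivation:
Check each piece cell at anchor (2, 4):
  offset (0,1) -> (2,5): empty -> OK
  offset (0,2) -> (2,6): empty -> OK
  offset (1,0) -> (3,4): empty -> OK
  offset (1,1) -> (3,5): occupied ('#') -> FAIL
All cells valid: no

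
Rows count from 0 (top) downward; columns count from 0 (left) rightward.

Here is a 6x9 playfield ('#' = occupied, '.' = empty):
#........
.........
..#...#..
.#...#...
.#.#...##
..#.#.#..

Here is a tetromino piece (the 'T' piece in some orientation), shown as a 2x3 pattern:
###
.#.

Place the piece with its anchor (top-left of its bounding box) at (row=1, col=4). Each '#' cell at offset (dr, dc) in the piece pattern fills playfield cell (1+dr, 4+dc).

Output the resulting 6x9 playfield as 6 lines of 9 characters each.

Answer: #........
....###..
..#..##..
.#...#...
.#.#...##
..#.#.#..

Derivation:
Fill (1+0,4+0) = (1,4)
Fill (1+0,4+1) = (1,5)
Fill (1+0,4+2) = (1,6)
Fill (1+1,4+1) = (2,5)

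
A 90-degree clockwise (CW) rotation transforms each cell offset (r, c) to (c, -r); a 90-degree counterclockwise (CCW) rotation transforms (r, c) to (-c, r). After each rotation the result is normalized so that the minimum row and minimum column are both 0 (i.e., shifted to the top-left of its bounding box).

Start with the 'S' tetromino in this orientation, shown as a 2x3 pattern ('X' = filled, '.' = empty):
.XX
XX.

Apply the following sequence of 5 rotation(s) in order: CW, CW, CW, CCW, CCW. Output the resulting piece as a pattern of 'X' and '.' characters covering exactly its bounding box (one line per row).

Start:
.XX
XX.
After rotation 1 (CW):
X.
XX
.X
After rotation 2 (CW):
.XX
XX.
After rotation 3 (CW):
X.
XX
.X
After rotation 4 (CCW):
.XX
XX.
After rotation 5 (CCW):
X.
XX
.X

Answer: X.
XX
.X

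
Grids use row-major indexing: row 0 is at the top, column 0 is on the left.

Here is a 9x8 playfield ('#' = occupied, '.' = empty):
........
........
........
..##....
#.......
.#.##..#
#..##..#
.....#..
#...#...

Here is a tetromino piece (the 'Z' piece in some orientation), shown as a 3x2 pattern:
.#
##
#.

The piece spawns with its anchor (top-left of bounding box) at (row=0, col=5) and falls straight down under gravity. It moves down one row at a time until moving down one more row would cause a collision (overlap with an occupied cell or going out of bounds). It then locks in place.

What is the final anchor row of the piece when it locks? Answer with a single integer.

Spawn at (row=0, col=5). Try each row:
  row 0: fits
  row 1: fits
  row 2: fits
  row 3: fits
  row 4: fits
  row 5: blocked -> lock at row 4

Answer: 4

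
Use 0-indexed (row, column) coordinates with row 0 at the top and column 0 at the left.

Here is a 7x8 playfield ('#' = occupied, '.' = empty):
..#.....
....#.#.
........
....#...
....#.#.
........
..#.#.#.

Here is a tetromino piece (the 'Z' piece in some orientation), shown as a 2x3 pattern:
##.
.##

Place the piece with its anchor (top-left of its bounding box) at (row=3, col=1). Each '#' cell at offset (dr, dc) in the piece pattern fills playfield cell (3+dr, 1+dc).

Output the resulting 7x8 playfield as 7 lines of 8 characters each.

Answer: ..#.....
....#.#.
........
.##.#...
..###.#.
........
..#.#.#.

Derivation:
Fill (3+0,1+0) = (3,1)
Fill (3+0,1+1) = (3,2)
Fill (3+1,1+1) = (4,2)
Fill (3+1,1+2) = (4,3)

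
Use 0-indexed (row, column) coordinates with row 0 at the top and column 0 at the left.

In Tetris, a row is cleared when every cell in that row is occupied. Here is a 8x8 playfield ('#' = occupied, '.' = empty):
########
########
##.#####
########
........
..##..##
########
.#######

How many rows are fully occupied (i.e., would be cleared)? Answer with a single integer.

Answer: 4

Derivation:
Check each row:
  row 0: 0 empty cells -> FULL (clear)
  row 1: 0 empty cells -> FULL (clear)
  row 2: 1 empty cell -> not full
  row 3: 0 empty cells -> FULL (clear)
  row 4: 8 empty cells -> not full
  row 5: 4 empty cells -> not full
  row 6: 0 empty cells -> FULL (clear)
  row 7: 1 empty cell -> not full
Total rows cleared: 4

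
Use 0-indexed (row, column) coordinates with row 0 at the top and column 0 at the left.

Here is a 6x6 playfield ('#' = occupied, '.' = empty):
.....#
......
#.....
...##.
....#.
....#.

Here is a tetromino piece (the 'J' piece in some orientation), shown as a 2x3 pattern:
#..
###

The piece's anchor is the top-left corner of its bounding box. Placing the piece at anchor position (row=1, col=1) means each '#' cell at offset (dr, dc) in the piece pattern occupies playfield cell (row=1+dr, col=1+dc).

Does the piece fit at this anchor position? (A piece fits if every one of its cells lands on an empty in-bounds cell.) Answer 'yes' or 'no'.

Check each piece cell at anchor (1, 1):
  offset (0,0) -> (1,1): empty -> OK
  offset (1,0) -> (2,1): empty -> OK
  offset (1,1) -> (2,2): empty -> OK
  offset (1,2) -> (2,3): empty -> OK
All cells valid: yes

Answer: yes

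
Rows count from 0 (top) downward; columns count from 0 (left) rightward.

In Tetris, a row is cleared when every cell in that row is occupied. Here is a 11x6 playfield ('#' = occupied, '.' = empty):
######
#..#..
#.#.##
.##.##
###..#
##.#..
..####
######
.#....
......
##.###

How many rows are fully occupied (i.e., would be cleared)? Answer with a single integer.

Answer: 2

Derivation:
Check each row:
  row 0: 0 empty cells -> FULL (clear)
  row 1: 4 empty cells -> not full
  row 2: 2 empty cells -> not full
  row 3: 2 empty cells -> not full
  row 4: 2 empty cells -> not full
  row 5: 3 empty cells -> not full
  row 6: 2 empty cells -> not full
  row 7: 0 empty cells -> FULL (clear)
  row 8: 5 empty cells -> not full
  row 9: 6 empty cells -> not full
  row 10: 1 empty cell -> not full
Total rows cleared: 2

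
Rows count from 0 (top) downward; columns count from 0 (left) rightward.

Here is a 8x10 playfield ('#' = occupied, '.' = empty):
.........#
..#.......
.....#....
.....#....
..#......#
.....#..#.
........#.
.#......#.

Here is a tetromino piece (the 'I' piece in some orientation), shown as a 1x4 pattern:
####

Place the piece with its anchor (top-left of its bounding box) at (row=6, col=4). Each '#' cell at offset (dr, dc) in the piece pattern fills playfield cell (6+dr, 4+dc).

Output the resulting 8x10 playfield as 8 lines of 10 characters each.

Fill (6+0,4+0) = (6,4)
Fill (6+0,4+1) = (6,5)
Fill (6+0,4+2) = (6,6)
Fill (6+0,4+3) = (6,7)

Answer: .........#
..#.......
.....#....
.....#....
..#......#
.....#..#.
....#####.
.#......#.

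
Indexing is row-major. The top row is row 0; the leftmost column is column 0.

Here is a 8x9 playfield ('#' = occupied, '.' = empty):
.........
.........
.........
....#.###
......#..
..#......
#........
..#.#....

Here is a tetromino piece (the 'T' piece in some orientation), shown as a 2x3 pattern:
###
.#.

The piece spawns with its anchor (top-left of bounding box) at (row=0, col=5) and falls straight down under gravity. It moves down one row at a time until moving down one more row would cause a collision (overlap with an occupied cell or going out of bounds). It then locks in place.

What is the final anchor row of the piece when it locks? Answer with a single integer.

Answer: 1

Derivation:
Spawn at (row=0, col=5). Try each row:
  row 0: fits
  row 1: fits
  row 2: blocked -> lock at row 1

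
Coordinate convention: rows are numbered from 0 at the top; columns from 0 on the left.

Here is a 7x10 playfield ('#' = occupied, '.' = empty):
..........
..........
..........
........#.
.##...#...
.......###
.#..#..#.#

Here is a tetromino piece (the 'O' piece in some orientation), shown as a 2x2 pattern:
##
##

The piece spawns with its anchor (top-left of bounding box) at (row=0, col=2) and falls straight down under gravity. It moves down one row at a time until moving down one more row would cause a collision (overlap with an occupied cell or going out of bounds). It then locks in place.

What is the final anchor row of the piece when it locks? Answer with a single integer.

Answer: 2

Derivation:
Spawn at (row=0, col=2). Try each row:
  row 0: fits
  row 1: fits
  row 2: fits
  row 3: blocked -> lock at row 2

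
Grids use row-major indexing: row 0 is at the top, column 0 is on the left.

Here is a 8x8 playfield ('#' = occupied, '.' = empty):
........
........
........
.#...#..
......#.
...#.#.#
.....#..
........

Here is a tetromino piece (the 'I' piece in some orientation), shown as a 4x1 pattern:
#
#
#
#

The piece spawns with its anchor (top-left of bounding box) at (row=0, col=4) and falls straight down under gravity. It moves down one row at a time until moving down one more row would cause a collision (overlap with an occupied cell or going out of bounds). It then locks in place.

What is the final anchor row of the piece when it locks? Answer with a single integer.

Answer: 4

Derivation:
Spawn at (row=0, col=4). Try each row:
  row 0: fits
  row 1: fits
  row 2: fits
  row 3: fits
  row 4: fits
  row 5: blocked -> lock at row 4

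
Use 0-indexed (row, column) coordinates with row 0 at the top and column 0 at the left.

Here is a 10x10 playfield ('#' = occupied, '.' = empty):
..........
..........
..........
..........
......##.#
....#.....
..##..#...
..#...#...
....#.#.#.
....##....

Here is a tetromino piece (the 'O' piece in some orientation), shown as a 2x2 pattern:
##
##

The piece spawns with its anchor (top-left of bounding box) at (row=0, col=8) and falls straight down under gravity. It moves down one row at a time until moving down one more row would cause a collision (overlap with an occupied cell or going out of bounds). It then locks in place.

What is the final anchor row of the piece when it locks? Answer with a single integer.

Answer: 2

Derivation:
Spawn at (row=0, col=8). Try each row:
  row 0: fits
  row 1: fits
  row 2: fits
  row 3: blocked -> lock at row 2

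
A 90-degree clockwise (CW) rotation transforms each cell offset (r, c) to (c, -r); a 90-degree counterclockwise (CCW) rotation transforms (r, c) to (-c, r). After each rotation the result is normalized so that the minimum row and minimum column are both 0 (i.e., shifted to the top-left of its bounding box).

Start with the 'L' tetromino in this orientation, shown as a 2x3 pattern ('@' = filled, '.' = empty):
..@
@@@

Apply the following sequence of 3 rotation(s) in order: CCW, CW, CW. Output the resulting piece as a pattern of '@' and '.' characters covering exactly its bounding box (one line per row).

Answer: @.
@.
@@

Derivation:
Start:
..@
@@@
After rotation 1 (CCW):
@@
.@
.@
After rotation 2 (CW):
..@
@@@
After rotation 3 (CW):
@.
@.
@@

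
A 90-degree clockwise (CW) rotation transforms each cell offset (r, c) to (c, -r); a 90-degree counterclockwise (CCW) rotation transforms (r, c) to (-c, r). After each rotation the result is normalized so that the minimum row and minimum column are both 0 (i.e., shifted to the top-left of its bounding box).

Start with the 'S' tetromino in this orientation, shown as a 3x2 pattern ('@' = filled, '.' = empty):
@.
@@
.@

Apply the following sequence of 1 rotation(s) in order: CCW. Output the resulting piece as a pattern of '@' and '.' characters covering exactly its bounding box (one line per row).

Start:
@.
@@
.@
After rotation 1 (CCW):
.@@
@@.

Answer: .@@
@@.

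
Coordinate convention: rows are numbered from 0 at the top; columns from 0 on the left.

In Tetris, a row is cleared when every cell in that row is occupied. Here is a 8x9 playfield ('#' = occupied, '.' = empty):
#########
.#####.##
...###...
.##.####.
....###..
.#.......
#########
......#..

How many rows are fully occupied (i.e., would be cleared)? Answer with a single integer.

Check each row:
  row 0: 0 empty cells -> FULL (clear)
  row 1: 2 empty cells -> not full
  row 2: 6 empty cells -> not full
  row 3: 3 empty cells -> not full
  row 4: 6 empty cells -> not full
  row 5: 8 empty cells -> not full
  row 6: 0 empty cells -> FULL (clear)
  row 7: 8 empty cells -> not full
Total rows cleared: 2

Answer: 2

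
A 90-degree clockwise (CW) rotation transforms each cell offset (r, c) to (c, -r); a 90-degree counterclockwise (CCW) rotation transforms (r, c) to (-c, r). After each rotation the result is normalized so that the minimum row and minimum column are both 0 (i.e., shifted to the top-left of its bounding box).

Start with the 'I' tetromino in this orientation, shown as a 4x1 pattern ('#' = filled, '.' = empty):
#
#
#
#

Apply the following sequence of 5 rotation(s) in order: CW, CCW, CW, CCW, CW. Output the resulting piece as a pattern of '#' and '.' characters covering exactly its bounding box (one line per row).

Answer: ####

Derivation:
Start:
#
#
#
#
After rotation 1 (CW):
####
After rotation 2 (CCW):
#
#
#
#
After rotation 3 (CW):
####
After rotation 4 (CCW):
#
#
#
#
After rotation 5 (CW):
####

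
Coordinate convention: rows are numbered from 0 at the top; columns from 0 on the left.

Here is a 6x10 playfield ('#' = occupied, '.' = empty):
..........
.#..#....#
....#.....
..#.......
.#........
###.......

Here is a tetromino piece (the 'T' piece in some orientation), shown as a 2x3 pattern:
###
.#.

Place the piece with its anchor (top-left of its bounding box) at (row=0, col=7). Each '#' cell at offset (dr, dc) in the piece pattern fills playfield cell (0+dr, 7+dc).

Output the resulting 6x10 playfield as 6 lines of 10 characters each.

Fill (0+0,7+0) = (0,7)
Fill (0+0,7+1) = (0,8)
Fill (0+0,7+2) = (0,9)
Fill (0+1,7+1) = (1,8)

Answer: .......###
.#..#...##
....#.....
..#.......
.#........
###.......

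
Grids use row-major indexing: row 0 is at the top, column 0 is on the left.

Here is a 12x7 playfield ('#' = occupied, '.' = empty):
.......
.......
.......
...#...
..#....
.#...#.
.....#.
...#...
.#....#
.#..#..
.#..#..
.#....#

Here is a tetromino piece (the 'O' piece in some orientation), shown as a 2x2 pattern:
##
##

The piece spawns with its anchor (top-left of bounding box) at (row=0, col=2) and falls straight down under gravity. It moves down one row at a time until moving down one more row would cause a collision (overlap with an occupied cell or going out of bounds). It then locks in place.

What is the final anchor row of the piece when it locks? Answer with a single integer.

Answer: 1

Derivation:
Spawn at (row=0, col=2). Try each row:
  row 0: fits
  row 1: fits
  row 2: blocked -> lock at row 1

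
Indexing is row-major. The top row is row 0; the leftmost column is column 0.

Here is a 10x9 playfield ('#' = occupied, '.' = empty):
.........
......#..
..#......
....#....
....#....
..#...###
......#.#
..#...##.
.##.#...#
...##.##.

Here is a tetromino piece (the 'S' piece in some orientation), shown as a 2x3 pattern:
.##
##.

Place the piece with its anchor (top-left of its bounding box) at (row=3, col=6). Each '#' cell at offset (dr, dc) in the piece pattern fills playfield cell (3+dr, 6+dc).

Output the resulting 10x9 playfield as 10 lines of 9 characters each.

Fill (3+0,6+1) = (3,7)
Fill (3+0,6+2) = (3,8)
Fill (3+1,6+0) = (4,6)
Fill (3+1,6+1) = (4,7)

Answer: .........
......#..
..#......
....#..##
....#.##.
..#...###
......#.#
..#...##.
.##.#...#
...##.##.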